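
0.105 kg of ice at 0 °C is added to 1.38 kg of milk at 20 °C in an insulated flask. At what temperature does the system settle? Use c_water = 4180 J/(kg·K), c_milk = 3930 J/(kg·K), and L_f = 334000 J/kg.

Energy balance with sensible and latent terms:
fusion: m_ice L_f = 0.105·334000 = 35070
  warm the meltwater: 438.9 T
  milk cools: 1.38·3930·(T − 20) = 5423.4(T − 20)
5862.3 T = 108468 − 35070 = 73398
T ≈ 12.52 °C — above 0 °C, consistent with complete melting.

T_f ≈ 12.5 °C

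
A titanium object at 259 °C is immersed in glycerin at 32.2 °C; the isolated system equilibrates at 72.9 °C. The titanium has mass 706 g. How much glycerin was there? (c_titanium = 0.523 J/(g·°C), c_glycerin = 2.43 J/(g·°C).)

Heat gained plus heat lost sum to zero:
706×0.523×(72.9 − 259) + m×2.43×(72.9 − 32.2) = 0
98.9 m = 68715
m = 68715/98.9 ≈ 694.8 g

m ≈ 695 g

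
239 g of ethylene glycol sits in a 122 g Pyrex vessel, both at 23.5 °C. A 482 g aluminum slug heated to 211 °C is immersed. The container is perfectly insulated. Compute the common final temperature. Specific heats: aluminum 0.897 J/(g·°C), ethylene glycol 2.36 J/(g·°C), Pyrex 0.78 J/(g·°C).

Setting the total heat transfer to zero:
482·0.897·(T − 211) + 239·2.36·(T − 23.5) + 122·0.78·(T − 23.5) = 0
1091.6 T = 106718
T = 106718/1091.6 ≈ 97.77 °C

T_f ≈ 97.8 °C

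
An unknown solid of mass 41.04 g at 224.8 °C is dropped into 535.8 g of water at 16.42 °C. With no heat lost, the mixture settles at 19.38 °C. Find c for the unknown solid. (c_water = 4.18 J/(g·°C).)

c ≈ 0.786 J/(g·°C)

Energy conservation, ΣQ = 0:
41.04×c×(19.38 − 224.8) + 535.8×4.18×(19.38 − 16.42) = 0
-8430.4 c = -6629.3
c = -6629.3/-8430.4 ≈ 0.7864 J/(g·°C)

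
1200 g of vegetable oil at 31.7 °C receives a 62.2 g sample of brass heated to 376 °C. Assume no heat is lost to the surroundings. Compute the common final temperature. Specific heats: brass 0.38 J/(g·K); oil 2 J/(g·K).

With ΣQ=0 the equilibrium temperature is the m·c-weighted mean:
T_f = (23.64*376 + 2400*31.7) / (23.64 + 2400)
    = 84967 / 2423.6 ≈ 35.06 °C

T_f ≈ 35.1 °C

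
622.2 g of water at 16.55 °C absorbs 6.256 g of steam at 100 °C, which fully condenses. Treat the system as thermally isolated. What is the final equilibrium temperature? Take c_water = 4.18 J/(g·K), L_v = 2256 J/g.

Energy balance with sensible and latent terms:
steam→water at 100 °C releases m L_v = 6.256×2256 = 14114; condensate cools 100→T: 6.256×4.18×(T − 100) = 26.15(T − 100); original water: 2600.8(T − 16.55)
2626.9 T = 14114 + 2615 + 43043 = 59772
T ≈ 22.75 °C, under the boiling point, so the assumption holds.

T_f ≈ 22.8 °C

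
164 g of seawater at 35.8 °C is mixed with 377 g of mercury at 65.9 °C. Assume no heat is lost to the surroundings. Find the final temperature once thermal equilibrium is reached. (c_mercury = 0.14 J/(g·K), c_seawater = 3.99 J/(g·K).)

T_f ≈ 38.0 °C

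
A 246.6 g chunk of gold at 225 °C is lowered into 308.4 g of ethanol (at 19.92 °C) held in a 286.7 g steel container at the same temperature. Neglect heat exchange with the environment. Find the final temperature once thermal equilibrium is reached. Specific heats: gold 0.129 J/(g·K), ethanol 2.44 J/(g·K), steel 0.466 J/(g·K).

Energy conservation, ΣQ = 0:
246.6*0.129*(T − 225) + 308.4*2.44*(T − 19.92) + 286.7*0.466*(T − 19.92) = 0
917.91 T = 24809
T ≈ 27.03 °C

T_f ≈ 27.0 °C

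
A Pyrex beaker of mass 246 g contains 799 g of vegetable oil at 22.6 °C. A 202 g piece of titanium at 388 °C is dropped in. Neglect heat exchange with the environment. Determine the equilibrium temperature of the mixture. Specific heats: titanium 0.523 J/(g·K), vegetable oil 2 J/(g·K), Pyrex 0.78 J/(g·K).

T_f ≈ 43.0 °C

Let T be the final temperature. ΣQ_i = 0:
202·0.523·(T − 388) + 799·2·(T − 22.6) + 246·0.78·(T − 22.6) = 0
(105.65 + 1598 + 191.88) T = 105.65·388 + 1598·22.6 + 191.88·22.6
T ≈ 42.97 °C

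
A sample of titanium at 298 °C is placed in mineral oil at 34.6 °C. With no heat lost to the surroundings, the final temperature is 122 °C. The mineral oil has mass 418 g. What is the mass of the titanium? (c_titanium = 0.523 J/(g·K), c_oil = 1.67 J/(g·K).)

m ≈ 663 g

|Q_titanium| = |Q_oil|:
m·0.523·(298 − 122) = 418·1.67·(122 − 34.6)
92.05 m = 61010  ⇒  m ≈ 662.8 g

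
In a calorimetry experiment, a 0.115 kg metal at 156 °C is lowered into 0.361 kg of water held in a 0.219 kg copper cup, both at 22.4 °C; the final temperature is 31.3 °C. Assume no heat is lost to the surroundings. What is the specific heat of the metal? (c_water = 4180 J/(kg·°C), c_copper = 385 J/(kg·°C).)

c ≈ 989 J/(kg·°C)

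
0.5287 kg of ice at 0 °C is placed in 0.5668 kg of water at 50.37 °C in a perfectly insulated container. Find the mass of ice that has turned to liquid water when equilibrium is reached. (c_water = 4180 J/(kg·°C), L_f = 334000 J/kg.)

m_melted ≈ 0.357 kg

Cooling the water to 0 °C releases 0.5668·4180·50.37 = 119338 J.
Fully melting the ice requires m_ice L_f = 0.5287·334000 = 176586 J.
Since 119338 < 176586 J, not all the ice melts; equilibrium is at 0 °C.
Mass melted = 119338/334000 ≈ 0.3573 kg.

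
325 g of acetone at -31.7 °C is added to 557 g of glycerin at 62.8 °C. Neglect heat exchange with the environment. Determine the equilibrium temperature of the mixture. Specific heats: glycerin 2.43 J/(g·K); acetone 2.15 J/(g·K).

T_f ≈ 30.6 °C

Conservation of energy gives ΣQ = 0:
557·2.43·(T − 62.8) + 325·2.15·(T − (-31.7)) = 0
(1353.5 + 698.75) T = 1353.5·62.8 + 698.75·(-31.7)
T ≈ 30.62 °C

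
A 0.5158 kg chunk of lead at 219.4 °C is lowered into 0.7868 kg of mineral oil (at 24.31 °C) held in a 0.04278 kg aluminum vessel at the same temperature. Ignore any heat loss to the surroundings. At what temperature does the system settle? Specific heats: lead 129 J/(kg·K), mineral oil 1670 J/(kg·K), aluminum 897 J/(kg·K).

T_f ≈ 33.5 °C

T_f is the heat-capacity-weighted average of the initial temperatures:
T_f = (66.54*219.4 + 1314*24.31 + 38.37*24.31) / (66.54 + 1314 + 38.37)
    = 47474 / 1418.9 ≈ 33.46 °C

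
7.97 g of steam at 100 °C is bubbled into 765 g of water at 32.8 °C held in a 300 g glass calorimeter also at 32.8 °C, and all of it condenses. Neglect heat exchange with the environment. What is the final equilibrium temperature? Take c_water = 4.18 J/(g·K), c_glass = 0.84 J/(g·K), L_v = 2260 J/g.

T_f ≈ 38.6 °C

Net heat exchanged in the isolated system is zero:
latent heat released on condensation: 7.97·2260 = 18012
  condensed water 100 °C→T: 33.31(T − 100)
  original water: 3197.7(T − 32.8)
  cup: 252(T − 32.8)
3483 T = 18012 + 3331.5 + 113150 = 134494
T ≈ 38.61 °C, under the boiling point, so the assumption holds.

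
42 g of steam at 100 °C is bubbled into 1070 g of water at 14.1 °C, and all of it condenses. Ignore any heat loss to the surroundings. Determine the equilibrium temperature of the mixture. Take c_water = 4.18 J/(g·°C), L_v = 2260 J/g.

T_f ≈ 37.8 °C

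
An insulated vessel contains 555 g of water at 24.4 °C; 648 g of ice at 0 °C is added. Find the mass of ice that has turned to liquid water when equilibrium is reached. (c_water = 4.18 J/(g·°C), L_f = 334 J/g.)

Water can give up m c ΔT = 555×4.18×24.4 = 56606 J before reaching 0 °C.
Fully melting the ice requires m_ice L_f = 648×334 = 216432 J.
56606 J < 216432 J, so only part of the ice melts and the system sits at 0 °C.
m_melt = 56606 / L_f = 169.5 g.

m_melted ≈ 169 g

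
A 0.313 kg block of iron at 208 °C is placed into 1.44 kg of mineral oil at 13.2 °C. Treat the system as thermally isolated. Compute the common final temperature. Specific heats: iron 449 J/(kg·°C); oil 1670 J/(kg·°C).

T_f ≈ 24.0 °C

|Q_iron| = |Q_oil|:
0.313*449*(208 − T) = 1.44*1670*(T − 13.2)
140.54(208 − T) = 2404.8(T − 13.2)
2545.3 T = 60975  ⇒  T ≈ 23.96 °C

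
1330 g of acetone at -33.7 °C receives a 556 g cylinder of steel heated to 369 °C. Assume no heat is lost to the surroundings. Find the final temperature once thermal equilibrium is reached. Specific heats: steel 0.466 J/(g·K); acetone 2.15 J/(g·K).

T_f ≈ -0.2 °C

Set heat shed by the hot body equal to heat absorbed by the cold body:
556×0.466×(369 − T) = 1330×2.15×(T − (-33.7))
259.1(369 − T) = 2859.5(T − (-33.7))
3118.6 T = -758.73  ⇒  T ≈ -0.24 °C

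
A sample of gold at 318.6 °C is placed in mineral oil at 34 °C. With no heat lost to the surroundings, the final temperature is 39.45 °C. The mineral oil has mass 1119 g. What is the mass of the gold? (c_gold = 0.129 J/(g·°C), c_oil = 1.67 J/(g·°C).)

m ≈ 283 g

Heat lost by the gold = heat gained by the oil:
m×0.129×(318.6 − 39.45) = 1119×1.67×(39.45 − 34)
36.01 m = 10185  ⇒  m ≈ 282.8 g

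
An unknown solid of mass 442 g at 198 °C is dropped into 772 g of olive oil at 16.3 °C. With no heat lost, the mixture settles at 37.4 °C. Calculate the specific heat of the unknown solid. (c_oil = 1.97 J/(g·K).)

c ≈ 0.452 J/(g·K)

Heat lost by the unknown solid = heat gained by the oil:
442×c×(198 − 37.4) = 772×1.97×(37.4 − 16.3)
70985 c = 32090  ⇒  c ≈ 0.4521 J/(g·K)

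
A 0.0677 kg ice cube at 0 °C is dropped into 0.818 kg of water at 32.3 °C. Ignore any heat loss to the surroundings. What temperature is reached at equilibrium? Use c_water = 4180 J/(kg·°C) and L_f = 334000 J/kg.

T_f ≈ 23.7 °C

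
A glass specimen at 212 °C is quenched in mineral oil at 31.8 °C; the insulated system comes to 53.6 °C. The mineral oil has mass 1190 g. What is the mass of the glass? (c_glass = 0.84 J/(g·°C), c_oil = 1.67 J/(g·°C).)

Heat lost by the glass = heat gained by the oil:
m×0.84×(212 − 53.6) = 1190×1.67×(53.6 − 31.8)
133.06 m = 43323  ⇒  m ≈ 325.6 g

m ≈ 326 g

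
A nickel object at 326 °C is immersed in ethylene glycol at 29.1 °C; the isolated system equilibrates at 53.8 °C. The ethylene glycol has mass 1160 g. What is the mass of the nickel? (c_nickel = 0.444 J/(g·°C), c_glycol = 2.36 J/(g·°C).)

m ≈ 559 g

Setting the total heat transfer to zero:
m×0.444×(53.8 − 326) + 1160×2.36×(53.8 − 29.1) = 0
-120.86 m = -67619
m = -67619/-120.86 ≈ 559.5 g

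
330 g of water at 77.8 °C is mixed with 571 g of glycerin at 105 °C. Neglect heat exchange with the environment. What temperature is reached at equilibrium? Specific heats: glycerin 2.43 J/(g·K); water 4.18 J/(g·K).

T_f ≈ 91.4 °C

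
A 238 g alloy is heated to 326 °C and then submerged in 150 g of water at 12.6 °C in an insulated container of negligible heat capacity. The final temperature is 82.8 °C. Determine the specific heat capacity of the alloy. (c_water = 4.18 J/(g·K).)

c ≈ 0.76 J/(g·K)

Heat lost by the alloy = heat gained by the water:
238×c×(326 − 82.8) = 150×4.18×(82.8 − 12.6)
57882 c = 44015  ⇒  c ≈ 0.7604 J/(g·K)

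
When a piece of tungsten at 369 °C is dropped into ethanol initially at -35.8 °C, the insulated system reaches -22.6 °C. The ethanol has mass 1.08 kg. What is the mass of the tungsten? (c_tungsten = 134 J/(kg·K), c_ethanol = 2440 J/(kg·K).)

Setting the total heat transfer to zero:
m×134×(-22.6 − 369) + 1.08×2440×(-22.6 − (-35.8)) = 0
-52474 m = -34785
m = -34785/-52474 ≈ 0.6629 kg

m ≈ 0.663 kg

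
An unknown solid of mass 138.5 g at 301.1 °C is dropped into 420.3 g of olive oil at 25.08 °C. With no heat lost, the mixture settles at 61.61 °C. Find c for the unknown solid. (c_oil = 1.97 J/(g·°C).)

Heat lost by the unknown solid = heat gained by the oil:
138.5×c×(301.1 − 61.61) = 420.3×1.97×(61.61 − 25.08)
33169 c = 30247  ⇒  c ≈ 0.9119 J/(g·°C)

c ≈ 0.912 J/(g·°C)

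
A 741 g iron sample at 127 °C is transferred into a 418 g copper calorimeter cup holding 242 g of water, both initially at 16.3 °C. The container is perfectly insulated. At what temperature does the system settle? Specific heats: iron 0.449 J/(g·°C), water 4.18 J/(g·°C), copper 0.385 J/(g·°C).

T_f ≈ 40.8 °C

Setting the total heat transfer to zero:
741×0.449×(T − 127) + 242×4.18×(T − 16.3) + 418×0.385×(T − 16.3) = 0
332.71(T − 127) + 1011.6(T − 16.3) + 160.93(T − 16.3) = 0
(332.71 + 1011.6 + 160.93) T = 332.71×127 + 1011.6×16.3 + 160.93×16.3
T ≈ 40.77 °C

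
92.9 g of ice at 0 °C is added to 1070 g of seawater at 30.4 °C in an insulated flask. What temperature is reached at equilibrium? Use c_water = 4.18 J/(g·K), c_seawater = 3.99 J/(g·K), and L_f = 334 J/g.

T_f ≈ 21.2 °C

Setting the total heat transfer to zero:
melt ice: 92.9×334 = 31029; meltwater 0→T: 92.9×4.18×T = 388.32 T; seawater: 4269.3(T − 30.4)
4657.6 T = 129787 − 31029 = 98758
T ≈ 21.20 °C (positive, so assuming full melt was valid).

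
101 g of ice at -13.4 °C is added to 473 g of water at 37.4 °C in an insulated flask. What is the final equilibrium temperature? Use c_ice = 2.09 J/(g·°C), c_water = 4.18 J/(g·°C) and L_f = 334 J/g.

T_f ≈ 15.6 °C

Sum of m c ΔT and latent-heat terms is zero:
warm ice to 0 °C: 101·2.09·(0 − (-13.4)) = 2828.6
  latent heat to melt: 101·334 = 33734
  meltwater 0→T: 101·4.18·T = 422.18 T
  water cools: 473·4.18·(T − 37.4) = 1977.1(T − 37.4)
2399.3 T = 73945 − 36563 = 37382
T ≈ 15.58 °C. Since T > 0 °C, the all-ice-melts assumption holds.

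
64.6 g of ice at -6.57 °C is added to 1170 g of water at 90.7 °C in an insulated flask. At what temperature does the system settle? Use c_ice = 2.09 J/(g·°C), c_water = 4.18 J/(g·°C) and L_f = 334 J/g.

Sum of m c ΔT and latent-heat terms is zero:
ice -6.57→0 °C: 64.6×2.09×6.57 = 887.04
  melt ice: 64.6×334 = 21576
  warm the meltwater: 270.03 T
  water: 4890.6(T − 90.7)
5160.6 T = 443577 − 22463 = 421114
T ≈ 81.60 °C (positive, so assuming full melt was valid).

T_f ≈ 81.6 °C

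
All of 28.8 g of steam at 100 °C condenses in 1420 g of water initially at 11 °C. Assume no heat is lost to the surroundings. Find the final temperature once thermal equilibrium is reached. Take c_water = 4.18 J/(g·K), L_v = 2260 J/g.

T_f ≈ 23.5 °C

Setting the total heat transfer to zero:
condense steam: −28.8×2260 = −65088; condensate cools 100→T: 28.8×4.18×(T − 100) = 120.38(T − 100); water warms: 1420×4.18×(T − 11) = 5935.6(T − 11)
6056 T = 65088 + 12038 + 65292 = 142418
T ≈ 23.52 °C (< 100 °C, so full condensation is consistent).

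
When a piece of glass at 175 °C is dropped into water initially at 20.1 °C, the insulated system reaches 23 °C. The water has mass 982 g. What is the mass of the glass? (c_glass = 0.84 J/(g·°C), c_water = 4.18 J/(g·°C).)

Conservation of energy gives ΣQ = 0:
m·0.84·(23 − 175) + 982·4.18·(23 − 20.1) = 0
-127.68 m = -11904
m = -11904/-127.68 ≈ 93.23 g

m ≈ 93.2 g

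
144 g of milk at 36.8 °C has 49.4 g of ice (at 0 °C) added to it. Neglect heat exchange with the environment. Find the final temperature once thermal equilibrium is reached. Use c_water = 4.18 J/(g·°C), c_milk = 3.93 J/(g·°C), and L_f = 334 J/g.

Conservation of energy gives ΣQ = 0:
latent heat to melt: 49.4×334 = 16500; warm the meltwater: 206.49 T; milk: 565.92(T − 36.8)
772.41 T = 20826 − 16500 = 4326.3
T ≈ 5.60 °C. Since T > 0 °C, the all-ice-melts assumption holds.

T_f ≈ 5.6 °C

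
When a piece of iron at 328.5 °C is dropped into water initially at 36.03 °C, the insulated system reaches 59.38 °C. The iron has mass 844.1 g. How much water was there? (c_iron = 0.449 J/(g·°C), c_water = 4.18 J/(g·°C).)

Taking heat into each body as positive, Σ m c ΔT = 0:
844.1·0.449·(59.38 − 328.5) + m·4.18·(59.38 − 36.03) = 0
97.6 m = 101997
m = 101997/97.6 ≈ 1045 g

m ≈ 1050 g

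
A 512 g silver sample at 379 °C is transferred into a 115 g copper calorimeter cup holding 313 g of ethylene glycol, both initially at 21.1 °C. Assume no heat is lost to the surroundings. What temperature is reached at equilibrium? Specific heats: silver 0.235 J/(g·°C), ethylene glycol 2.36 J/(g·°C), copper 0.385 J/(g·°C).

T_f ≈ 68.8 °C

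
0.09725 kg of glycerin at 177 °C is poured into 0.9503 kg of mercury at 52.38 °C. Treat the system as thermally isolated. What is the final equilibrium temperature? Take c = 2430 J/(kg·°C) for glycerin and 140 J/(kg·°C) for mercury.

T_f ≈ 132.1 °C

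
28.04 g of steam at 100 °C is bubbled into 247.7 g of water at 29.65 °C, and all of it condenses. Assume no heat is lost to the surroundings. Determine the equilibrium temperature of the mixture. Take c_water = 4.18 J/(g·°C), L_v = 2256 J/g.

T_f ≈ 91.7 °C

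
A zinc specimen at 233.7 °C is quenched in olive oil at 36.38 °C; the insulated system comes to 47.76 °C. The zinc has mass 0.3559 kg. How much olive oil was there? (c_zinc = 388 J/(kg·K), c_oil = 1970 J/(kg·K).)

Setting the total heat transfer to zero:
0.3559×388×(47.76 − 233.7) + m×1970×(47.76 − 36.38) = 0
22419 m = 25676
m = 25676/22419 ≈ 1.145 kg

m ≈ 1.15 kg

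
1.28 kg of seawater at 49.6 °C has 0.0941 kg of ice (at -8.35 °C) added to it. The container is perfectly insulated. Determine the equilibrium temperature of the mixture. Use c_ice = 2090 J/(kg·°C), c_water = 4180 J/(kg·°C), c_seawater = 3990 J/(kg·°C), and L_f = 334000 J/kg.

Heat gained plus heat lost sum to zero:
ice -8.35→0 °C: 0.0941·2090·8.35 = 1642.2; fusion: m_ice L_f = 0.0941·334000 = 31429; meltwater 0→T: 0.0941·4180·T = 393.34 T; seawater cools: 1.28·3990·(T − 49.6) = 5107.2(T − 49.6)
5500.5 T = 253317 − 33072 = 220246
T ≈ 40.04 °C (positive, so assuming full melt was valid).

T_f ≈ 40.0 °C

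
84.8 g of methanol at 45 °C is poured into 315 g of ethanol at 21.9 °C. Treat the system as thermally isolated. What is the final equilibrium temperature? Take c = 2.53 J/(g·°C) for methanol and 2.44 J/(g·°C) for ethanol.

T_f ≈ 26.9 °C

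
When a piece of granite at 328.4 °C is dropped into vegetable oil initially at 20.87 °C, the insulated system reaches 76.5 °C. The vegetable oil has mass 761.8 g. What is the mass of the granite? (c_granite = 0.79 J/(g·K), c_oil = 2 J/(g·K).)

Heat gained plus heat lost sum to zero:
m×0.79×(76.5 − 328.4) + 761.8×2×(76.5 − 20.87) = 0
-199 m = -84758
m = -84758/-199 ≈ 425.9 g

m ≈ 426 g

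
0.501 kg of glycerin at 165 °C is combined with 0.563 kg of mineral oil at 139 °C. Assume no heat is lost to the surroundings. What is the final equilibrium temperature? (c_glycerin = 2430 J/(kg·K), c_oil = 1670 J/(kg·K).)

T_f ≈ 153.7 °C

Setting the total heat transfer to zero:
0.501×2430×(T − 165) + 0.563×1670×(T − 139) = 0
1217.4(T − 165) + 940.21(T − 139) = 0
2157.6 T = 331565
T = 331565/2157.6 ≈ 153.67 °C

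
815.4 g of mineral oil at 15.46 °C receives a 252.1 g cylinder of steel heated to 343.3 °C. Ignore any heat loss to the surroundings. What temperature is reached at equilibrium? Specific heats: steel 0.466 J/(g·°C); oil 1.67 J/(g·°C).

Setting the total heat transfer to zero:
252.1×0.466×(T − 343.3) + 815.4×1.67×(T − 15.46) = 0
117.48(T − 343.3) + 1361.7(T − 15.46) = 0
(117.48 + 1361.7) T = 117.48×343.3 + 1361.7×15.46
T = 61383 / 1479.2 = 41.5 °C

T_f ≈ 41.5 °C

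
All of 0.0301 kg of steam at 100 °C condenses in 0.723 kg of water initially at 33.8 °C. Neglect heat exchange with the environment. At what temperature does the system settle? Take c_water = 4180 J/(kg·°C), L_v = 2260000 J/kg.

Heat gained plus heat lost sum to zero:
steam→water at 100 °C releases m L_v = 0.0301·2260000 = 68026
  condensate cools 100→T: 0.0301·4180·(T − 100) = 125.82(T − 100)
  water warms: 0.723·4180·(T − 33.8) = 3022.1(T − 33.8)
3148 T = 68026 + 12582 + 102148 = 182756
T ≈ 58.06 °C (< 100 °C, so full condensation is consistent).

T_f ≈ 58.1 °C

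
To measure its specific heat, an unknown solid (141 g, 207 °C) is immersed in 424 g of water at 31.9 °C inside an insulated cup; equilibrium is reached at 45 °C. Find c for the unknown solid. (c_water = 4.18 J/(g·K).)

c ≈ 1.02 J/(g·K)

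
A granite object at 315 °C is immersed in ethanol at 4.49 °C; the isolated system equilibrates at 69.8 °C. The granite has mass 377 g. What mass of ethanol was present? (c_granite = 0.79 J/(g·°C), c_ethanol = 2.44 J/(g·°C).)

m ≈ 458 g

Heat lost by the granite = heat gained by the ethanol:
377×0.79×(315 − 69.8) = m×2.44×(69.8 − 4.49)
159.36 m = 73028  ⇒  m ≈ 458.3 g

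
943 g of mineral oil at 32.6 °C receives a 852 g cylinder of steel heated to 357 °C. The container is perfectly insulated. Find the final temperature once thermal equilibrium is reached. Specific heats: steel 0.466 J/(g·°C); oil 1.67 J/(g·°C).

T_f ≈ 97.9 °C

Setting the total heat transfer to zero:
852×0.466×(T − 357) + 943×1.67×(T − 32.6) = 0
(397.03 + 1574.8) T = 397.03×357 + 1574.8×32.6
T = 193079 / 1971.8 = 97.9 °C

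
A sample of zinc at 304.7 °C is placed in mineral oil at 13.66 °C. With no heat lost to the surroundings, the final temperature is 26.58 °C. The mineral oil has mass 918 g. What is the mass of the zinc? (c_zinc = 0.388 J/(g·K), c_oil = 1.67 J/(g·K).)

m ≈ 184 g

Heat lost by the zinc = heat gained by the oil:
m×0.388×(304.7 − 26.58) = 918×1.67×(26.58 − 13.66)
107.91 m = 19807  ⇒  m ≈ 183.6 g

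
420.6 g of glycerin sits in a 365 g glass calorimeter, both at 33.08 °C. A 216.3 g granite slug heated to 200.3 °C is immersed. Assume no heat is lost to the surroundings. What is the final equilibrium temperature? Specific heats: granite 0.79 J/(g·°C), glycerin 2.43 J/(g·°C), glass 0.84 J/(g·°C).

T_f ≈ 52.1 °C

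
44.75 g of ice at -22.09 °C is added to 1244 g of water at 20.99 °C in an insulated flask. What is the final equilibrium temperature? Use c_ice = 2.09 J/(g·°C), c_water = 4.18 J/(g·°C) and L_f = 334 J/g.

Heat gained plus heat lost sum to zero:
ice -22.09→0 °C: 44.75·2.09·22.09 = 2066
  melt ice: 44.75·334 = 14946
  warm the meltwater: 187.05 T
  water cools: 1244·4.18·(T − 20.99) = 5199.9(T − 20.99)
5387 T = 109146 − 17013 = 92134
T ≈ 17.10 °C (positive, so assuming full melt was valid).

T_f ≈ 17.1 °C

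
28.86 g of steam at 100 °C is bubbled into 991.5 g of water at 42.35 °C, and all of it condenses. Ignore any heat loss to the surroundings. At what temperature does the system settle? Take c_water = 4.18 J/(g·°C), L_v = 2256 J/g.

Sum of m c ΔT and latent-heat terms is zero:
latent heat released on condensation: 28.86×2256 = 65108
  condensate cools 100→T: 28.86×4.18×(T − 100) = 120.63(T − 100)
  water warms: 991.5×4.18×(T − 42.35) = 4144.5(T − 42.35)
4265.1 T = 65108 + 12063 + 175518 = 252690
T ≈ 59.25 °C, under the boiling point, so the assumption holds.

T_f ≈ 59.2 °C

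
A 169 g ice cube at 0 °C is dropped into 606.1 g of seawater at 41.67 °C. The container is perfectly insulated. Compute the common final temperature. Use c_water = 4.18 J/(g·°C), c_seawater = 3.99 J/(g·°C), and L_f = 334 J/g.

T_f ≈ 14.2 °C

Setting the total heat transfer to zero:
melt ice: 169·334 = 56446
  meltwater 0→T: 169·4.18·T = 706.42 T
  seawater: 2418.3(T − 41.67)
3124.8 T = 100772 − 56446 = 44326
T ≈ 14.19 °C (positive, so assuming full melt was valid).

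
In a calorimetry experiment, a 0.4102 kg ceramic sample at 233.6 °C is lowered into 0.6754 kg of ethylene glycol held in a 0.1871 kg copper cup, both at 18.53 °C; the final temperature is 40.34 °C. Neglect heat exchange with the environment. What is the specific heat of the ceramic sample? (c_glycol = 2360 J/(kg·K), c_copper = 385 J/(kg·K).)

Net heat exchanged in the isolated system is zero:
0.4102·c·(40.34 − 233.6) + 0.6754·2360·(40.34 − 18.53) + 0.1871·385·(40.34 − 18.53) = 0
-79.28 c = -36335
c = -36335/-79.28 ≈ 458.3 J/(kg·K)

c ≈ 458 J/(kg·K)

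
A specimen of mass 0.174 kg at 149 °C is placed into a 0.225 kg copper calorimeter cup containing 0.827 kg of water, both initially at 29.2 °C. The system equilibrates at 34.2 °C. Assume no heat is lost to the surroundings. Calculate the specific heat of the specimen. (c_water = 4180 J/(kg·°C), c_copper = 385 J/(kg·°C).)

Setting the total heat transfer to zero:
0.174·c·(34.2 − 149) + 0.827·4180·(34.2 − 29.2) + 0.225·385·(34.2 − 29.2) = 0
-19.98 c = -17717
c = -17717/-19.98 ≈ 887 J/(kg·°C)

c ≈ 887 J/(kg·°C)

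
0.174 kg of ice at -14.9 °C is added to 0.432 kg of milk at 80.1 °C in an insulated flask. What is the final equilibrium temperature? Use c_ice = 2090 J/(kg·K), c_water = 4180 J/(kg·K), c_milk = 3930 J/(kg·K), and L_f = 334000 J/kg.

T_f ≈ 29.9 °C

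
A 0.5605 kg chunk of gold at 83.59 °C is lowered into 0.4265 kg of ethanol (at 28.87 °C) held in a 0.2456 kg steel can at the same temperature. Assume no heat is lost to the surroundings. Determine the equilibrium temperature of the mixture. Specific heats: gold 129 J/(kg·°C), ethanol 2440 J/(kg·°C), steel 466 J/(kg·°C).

T_f ≈ 32.1 °C

T_f is the heat-capacity-weighted average of the initial temperatures:
T_f = (72.3·83.59 + 1040.7·28.87 + 114.45·28.87) / (72.3 + 1040.7 + 114.45)
    = 39392 / 1227.4 ≈ 32.09 °C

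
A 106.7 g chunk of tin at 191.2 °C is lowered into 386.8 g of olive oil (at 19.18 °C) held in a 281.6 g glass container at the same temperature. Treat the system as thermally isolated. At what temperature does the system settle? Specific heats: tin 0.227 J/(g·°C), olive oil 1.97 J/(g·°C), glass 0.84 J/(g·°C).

T_f ≈ 23.3 °C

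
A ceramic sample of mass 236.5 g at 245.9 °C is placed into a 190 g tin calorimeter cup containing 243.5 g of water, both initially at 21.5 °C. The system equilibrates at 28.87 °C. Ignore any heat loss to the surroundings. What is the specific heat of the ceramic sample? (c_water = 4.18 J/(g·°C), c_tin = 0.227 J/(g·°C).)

Setting the total heat transfer to zero:
236.5·c·(28.87 − 245.9) + 243.5·4.18·(28.87 − 21.5) + 190·0.227·(28.87 − 21.5) = 0
-51328 c = -7819.3
c = -7819.3/-51328 ≈ 0.1523 J/(g·°C)

c ≈ 0.152 J/(g·°C)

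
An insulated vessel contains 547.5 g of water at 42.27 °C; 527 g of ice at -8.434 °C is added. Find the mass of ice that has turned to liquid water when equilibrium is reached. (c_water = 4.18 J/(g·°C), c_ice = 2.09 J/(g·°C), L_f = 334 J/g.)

m_melted ≈ 262 g

Cooling the water to 0 °C releases 547.5·4.18·42.27 = 96737 J.
Of that, 527·2.09·8.434 = 9289.5 J goes to bring the ice to 0 °C, leaving 87448 J.
To melt every bit of ice: 527·334 = 176018 J.
87448 J < 176018 J, so only part of the ice melts and the system sits at 0 °C.
Mass melted = 87448/334 ≈ 261.8 g.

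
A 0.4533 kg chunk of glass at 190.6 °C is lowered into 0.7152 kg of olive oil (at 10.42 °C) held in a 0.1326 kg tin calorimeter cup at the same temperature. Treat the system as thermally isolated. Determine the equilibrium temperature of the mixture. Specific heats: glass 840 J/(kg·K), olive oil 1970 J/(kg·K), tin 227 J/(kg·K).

Net heat exchanged in the isolated system is zero:
0.4533·840·(T − 190.6) + 0.7152·1970·(T − 10.42) + 0.1326·227·(T − 10.42) = 0
380.77(T − 190.6) + 1408.9(T − 10.42) + 30.1(T − 10.42) = 0
1819.8 T = 87570
T ≈ 48.12 °C

T_f ≈ 48.1 °C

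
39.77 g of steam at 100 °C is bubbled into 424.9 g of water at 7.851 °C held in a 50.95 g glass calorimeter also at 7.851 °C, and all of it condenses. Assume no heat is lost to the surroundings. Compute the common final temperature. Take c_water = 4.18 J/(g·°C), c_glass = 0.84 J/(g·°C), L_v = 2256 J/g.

T_f ≈ 60.8 °C

Sum of m c ΔT and latent-heat terms is zero:
steam→water at 100 °C releases m L_v = 39.77×2256 = 89721; condensate cools 100→T: 39.77×4.18×(T − 100) = 166.24(T − 100); original water: 1776.1(T − 7.851); glass cup: 50.95×0.84×(T − 7.851) = 42.8(T − 7.851)
1985.1 T = 89721 + 16624 + 14280 = 120625
T ≈ 60.76 °C, under the boiling point, so the assumption holds.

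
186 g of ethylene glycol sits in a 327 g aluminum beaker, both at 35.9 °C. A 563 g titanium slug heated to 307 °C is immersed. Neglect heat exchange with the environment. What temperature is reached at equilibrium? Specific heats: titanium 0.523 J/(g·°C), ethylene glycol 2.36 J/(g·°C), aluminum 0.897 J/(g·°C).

Let T be the final temperature. ΣQ_i = 0:
563×0.523×(T − 307) + 186×2.36×(T − 35.9) + 327×0.897×(T − 35.9) = 0
(294.45 + 438.96 + 293.32) T = 294.45×307 + 438.96×35.9 + 293.32×35.9
T ≈ 113.65 °C

T_f ≈ 113.6 °C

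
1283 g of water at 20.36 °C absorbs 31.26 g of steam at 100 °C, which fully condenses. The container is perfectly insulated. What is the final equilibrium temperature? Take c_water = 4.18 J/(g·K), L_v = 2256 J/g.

Setting the total heat transfer to zero:
steam→water at 100 °C releases m L_v = 31.26·2256 = 70523; condensed water 100 °C→T: 130.67(T − 100); water warms: 1283·4.18·(T − 20.36) = 5362.9(T − 20.36)
5493.6 T = 70523 + 13067 + 109189 = 192779
T ≈ 35.09 °C, under the boiling point, so the assumption holds.

T_f ≈ 35.1 °C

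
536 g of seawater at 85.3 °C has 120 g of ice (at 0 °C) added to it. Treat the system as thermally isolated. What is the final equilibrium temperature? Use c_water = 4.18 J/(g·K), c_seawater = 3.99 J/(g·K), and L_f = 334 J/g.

Taking heat into each body as positive, Σ m c ΔT = 0:
fusion: m_ice L_f = 120×334 = 40080; warm the meltwater: 501.6 T; seawater cools: 536×3.99×(T − 85.3) = 2138.6(T − 85.3)
2640.2 T = 182426 − 40080 = 142346
T ≈ 53.91 °C — above 0 °C, consistent with complete melting.

T_f ≈ 53.9 °C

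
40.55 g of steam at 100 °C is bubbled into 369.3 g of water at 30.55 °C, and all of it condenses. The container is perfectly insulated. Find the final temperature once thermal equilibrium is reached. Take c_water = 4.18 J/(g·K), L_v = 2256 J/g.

T_f ≈ 90.8 °C

Setting the total heat transfer to zero:
condense steam: −40.55·2256 = −91481; condensate cools 100→T: 40.55·4.18·(T − 100) = 169.5(T − 100); water warms: 369.3·4.18·(T − 30.55) = 1543.7(T − 30.55)
1713.2 T = 91481 + 16950 + 47159 = 155590
T ≈ 90.82 °C — below 100 °C, confirming all the steam condensed.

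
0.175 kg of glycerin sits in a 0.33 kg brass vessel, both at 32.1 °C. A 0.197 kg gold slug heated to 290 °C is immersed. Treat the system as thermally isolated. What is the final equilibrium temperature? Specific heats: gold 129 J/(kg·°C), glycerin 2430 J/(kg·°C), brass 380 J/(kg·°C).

T_f ≈ 43.5 °C

With ΣQ=0 the equilibrium temperature is the m·c-weighted mean:
T_f = (25.41·290 + 425.25·32.1 + 125.4·32.1) / (25.41 + 425.25 + 125.4)
    = 25046 / 576.06 ≈ 43.48 °C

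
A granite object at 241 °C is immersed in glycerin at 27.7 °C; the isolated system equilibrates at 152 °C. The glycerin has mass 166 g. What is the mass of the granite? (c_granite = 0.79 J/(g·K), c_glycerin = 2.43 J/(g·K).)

m ≈ 713 g

|Q_granite| = |Q_glycerin|:
m·0.79·(241 − 152) = 166·2.43·(152 − 27.7)
70.31 m = 50140  ⇒  m ≈ 713.1 g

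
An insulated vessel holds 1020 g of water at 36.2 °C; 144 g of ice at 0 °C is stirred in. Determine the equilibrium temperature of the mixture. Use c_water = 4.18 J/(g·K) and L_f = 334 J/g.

T_f ≈ 21.8 °C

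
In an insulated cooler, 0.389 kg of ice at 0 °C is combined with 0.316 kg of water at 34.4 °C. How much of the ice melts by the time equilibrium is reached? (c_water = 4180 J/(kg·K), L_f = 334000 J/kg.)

Water can give up m c ΔT = 0.316·4180·34.4 = 45438 J before reaching 0 °C.
Melting all 0.389 kg of ice would need 0.389·334000 = 129926 J.
That's not enough to melt it all — equilibrium is at 0 °C with ice remaining.
m_melt = 45438 / L_f = 0.136 kg.

m_melted ≈ 0.136 kg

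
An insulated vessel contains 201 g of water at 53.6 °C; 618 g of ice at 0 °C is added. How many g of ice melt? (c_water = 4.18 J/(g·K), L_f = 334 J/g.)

Heat available from the water dropping to 0 °C: 201·4.18·53.6 = 45034 J.
Fully melting the ice requires m_ice L_f = 618·334 = 206412 J.
45034 J < 206412 J, so only part of the ice melts and the system sits at 0 °C.
Mass melted = 45034/334 ≈ 134.8 g.

m_melted ≈ 135 g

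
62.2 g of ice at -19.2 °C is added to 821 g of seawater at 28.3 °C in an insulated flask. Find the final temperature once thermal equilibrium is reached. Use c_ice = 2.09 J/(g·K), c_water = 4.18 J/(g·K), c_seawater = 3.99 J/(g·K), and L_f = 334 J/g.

T_f ≈ 19.6 °C

Energy balance with sensible and latent terms:
ice -19.2→0 °C: 62.2×2.09×19.2 = 2496; latent heat to melt: 62.2×334 = 20775; warm the meltwater: 260 T; seawater: 3275.8(T − 28.3)
3535.8 T = 92705 − 23271 = 69434
T ≈ 19.64 °C. Since T > 0 °C, the all-ice-melts assumption holds.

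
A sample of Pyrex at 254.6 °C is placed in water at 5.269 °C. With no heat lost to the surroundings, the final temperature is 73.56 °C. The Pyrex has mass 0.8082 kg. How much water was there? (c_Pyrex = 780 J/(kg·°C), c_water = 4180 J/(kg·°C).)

m ≈ 0.4 kg

Heat lost by the Pyrex = heat gained by the water:
0.8082·780·(254.6 − 73.56) = m·4180·(73.56 − 5.269)
285456 m = 114127  ⇒  m ≈ 0.3998 kg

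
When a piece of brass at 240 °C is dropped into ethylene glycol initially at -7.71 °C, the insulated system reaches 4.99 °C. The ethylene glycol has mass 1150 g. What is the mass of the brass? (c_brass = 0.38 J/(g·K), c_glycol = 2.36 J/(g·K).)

Heat lost by the brass = heat gained by the glycol:
m×0.38×(240 − 4.99) = 1150×2.36×(4.99 − (-7.71))
89.3 m = 34468  ⇒  m ≈ 386 g

m ≈ 386 g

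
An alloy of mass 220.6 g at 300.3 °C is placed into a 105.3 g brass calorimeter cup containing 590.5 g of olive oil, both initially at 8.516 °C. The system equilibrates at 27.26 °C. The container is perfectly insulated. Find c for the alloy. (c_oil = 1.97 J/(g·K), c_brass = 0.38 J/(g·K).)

c ≈ 0.374 J/(g·K)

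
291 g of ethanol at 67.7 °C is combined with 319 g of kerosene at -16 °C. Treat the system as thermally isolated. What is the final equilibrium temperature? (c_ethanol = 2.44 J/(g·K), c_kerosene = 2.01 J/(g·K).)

Heat gained plus heat lost sum to zero:
291*2.44*(T − 67.7) + 319*2.01*(T − (-16)) = 0
710.04(T − 67.7) + 641.19(T − (-16)) = 0
1351.2 T = 37811
T = 37811 / 1351.2 = 28 °C

T_f ≈ 28.0 °C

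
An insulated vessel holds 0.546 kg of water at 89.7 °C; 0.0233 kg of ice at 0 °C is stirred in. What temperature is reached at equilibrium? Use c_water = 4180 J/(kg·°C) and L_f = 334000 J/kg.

T_f ≈ 82.8 °C

Heat gained plus heat lost sum to zero:
fusion: m_ice L_f = 0.0233·334000 = 7782.2; meltwater 0→T: 0.0233·4180·T = 97.39 T; water cools: 0.546·4180·(T − 89.7) = 2282.3(T − 89.7)
2379.7 T = 204721 − 7782.2 = 196938
T ≈ 82.76 °C. Since T > 0 °C, the all-ice-melts assumption holds.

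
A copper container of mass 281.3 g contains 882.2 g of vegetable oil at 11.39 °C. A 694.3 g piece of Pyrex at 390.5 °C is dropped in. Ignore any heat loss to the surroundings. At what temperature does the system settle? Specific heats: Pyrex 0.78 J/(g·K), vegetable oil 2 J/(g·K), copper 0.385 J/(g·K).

Let T be the final temperature. ΣQ_i = 0:
694.3×0.78×(T − 390.5) + 882.2×2×(T − 11.39) + 281.3×0.385×(T − 11.39) = 0
2414.3 T = 232807
T = 232807/2414.3 ≈ 96.43 °C

T_f ≈ 96.4 °C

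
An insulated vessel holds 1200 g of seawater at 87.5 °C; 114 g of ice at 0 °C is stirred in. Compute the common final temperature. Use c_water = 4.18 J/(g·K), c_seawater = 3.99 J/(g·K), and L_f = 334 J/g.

Conservation of energy gives ΣQ = 0:
latent heat to melt: 114·334 = 38076; warm the meltwater: 476.52 T; seawater cools: 1200·3.99·(T − 87.5) = 4788(T − 87.5)
5264.5 T = 418950 − 38076 = 380874
T ≈ 72.35 °C — above 0 °C, consistent with complete melting.

T_f ≈ 72.3 °C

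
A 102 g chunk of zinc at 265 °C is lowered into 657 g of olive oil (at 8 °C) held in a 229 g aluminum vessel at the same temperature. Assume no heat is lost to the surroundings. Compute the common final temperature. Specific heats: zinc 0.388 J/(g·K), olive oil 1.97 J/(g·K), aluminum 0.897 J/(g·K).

T_f ≈ 14.6 °C

Net heat exchanged in the isolated system is zero:
102·0.388·(T − 265) + 657·1.97·(T − 8) + 229·0.897·(T − 8) = 0
(39.58 + 1294.3 + 205.41) T = 39.58·265 + 1294.3·8 + 205.41·8
T = 22485/1539.3 ≈ 14.61 °C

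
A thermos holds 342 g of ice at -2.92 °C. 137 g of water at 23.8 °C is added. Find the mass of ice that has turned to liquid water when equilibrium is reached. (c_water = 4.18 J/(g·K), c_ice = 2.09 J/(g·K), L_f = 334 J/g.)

Heat available from the water dropping to 0 °C: 137×4.18×23.8 = 13629 J.
Warming the ice to 0 °C takes 342×2.09×2.92 = 2087.2 J, leaving 11542 J for melting.
Fully melting the ice requires m_ice L_f = 342×334 = 114228 J.
Since 11542 < 114228 J, not all the ice melts; equilibrium is at 0 °C.
m_melt = 11542 / L_f = 34.56 g.

m_melted ≈ 34.6 g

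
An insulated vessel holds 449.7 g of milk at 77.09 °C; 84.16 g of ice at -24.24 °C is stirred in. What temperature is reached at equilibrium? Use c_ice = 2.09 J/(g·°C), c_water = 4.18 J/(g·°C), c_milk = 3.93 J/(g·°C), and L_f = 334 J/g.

Energy balance with sensible and latent terms:
ice -24.24→0 °C: 84.16×2.09×24.24 = 4263.7; latent heat to melt: 84.16×334 = 28109; warm the meltwater: 351.79 T; milk cools: 449.7×3.93×(T − 77.09) = 1767.3(T − 77.09)
2119.1 T = 136243 − 32373 = 103870
T ≈ 49.02 °C (positive, so assuming full melt was valid).

T_f ≈ 49.0 °C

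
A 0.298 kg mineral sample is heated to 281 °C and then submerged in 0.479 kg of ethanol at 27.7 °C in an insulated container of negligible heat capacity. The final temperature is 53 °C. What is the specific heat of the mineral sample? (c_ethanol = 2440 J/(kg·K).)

Net heat exchanged in the isolated system is zero:
0.298·c·(53 − 281) + 0.479·2440·(53 − 27.7) = 0
-67.94 c = -29570
c = -29570/-67.94 ≈ 435.2 J/(kg·K)

c ≈ 435 J/(kg·K)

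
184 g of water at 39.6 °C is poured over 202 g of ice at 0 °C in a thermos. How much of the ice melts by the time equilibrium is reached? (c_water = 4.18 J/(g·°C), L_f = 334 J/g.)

m_melted ≈ 91.2 g

Heat available from the water dropping to 0 °C: 184×4.18×39.6 = 30457 J.
To melt every bit of ice: 202×334 = 67468 J.
That's not enough to melt it all — equilibrium is at 0 °C with ice remaining.
m_melted×334 = 30457  ⇒  m_melted ≈ 91.19 g.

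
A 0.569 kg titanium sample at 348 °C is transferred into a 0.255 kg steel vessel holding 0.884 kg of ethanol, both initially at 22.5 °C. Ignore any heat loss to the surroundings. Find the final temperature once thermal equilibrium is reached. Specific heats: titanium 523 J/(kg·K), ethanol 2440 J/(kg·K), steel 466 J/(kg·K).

T_f ≈ 60.1 °C

Net heat exchanged in the isolated system is zero:
0.569·523·(T − 348) + 0.884·2440·(T − 22.5) + 0.255·466·(T − 22.5) = 0
(297.59 + 2157 + 118.83) T = 297.59·348 + 2157·22.5 + 118.83·22.5
T = 154766 / 2573.4 = 60.1 °C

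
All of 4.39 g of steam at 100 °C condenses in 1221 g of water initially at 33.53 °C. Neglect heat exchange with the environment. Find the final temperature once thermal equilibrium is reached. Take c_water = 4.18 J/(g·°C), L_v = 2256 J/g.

T_f ≈ 35.7 °C

Energy conservation, ΣQ = 0:
steam→water at 100 °C releases m L_v = 4.39·2256 = 9903.8
  condensate cools 100→T: 4.39·4.18·(T − 100) = 18.35(T − 100)
  water warms: 1221·4.18·(T − 33.53) = 5103.8(T − 33.53)
5122.1 T = 9903.8 + 1835 + 171130 = 182869
T ≈ 35.70 °C (< 100 °C, so full condensation is consistent).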